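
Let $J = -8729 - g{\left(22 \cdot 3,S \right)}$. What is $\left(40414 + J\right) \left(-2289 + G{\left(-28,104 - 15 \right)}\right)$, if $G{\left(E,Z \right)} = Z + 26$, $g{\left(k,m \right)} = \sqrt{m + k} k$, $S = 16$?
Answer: $-68883190 + 143484 \sqrt{82} \approx -6.7584 \cdot 10^{7}$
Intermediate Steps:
$g{\left(k,m \right)} = k \sqrt{k + m}$ ($g{\left(k,m \right)} = \sqrt{k + m} k = k \sqrt{k + m}$)
$G{\left(E,Z \right)} = 26 + Z$
$J = -8729 - 66 \sqrt{82}$ ($J = -8729 - 22 \cdot 3 \sqrt{22 \cdot 3 + 16} = -8729 - 66 \sqrt{66 + 16} = -8729 - 66 \sqrt{82} \approx -9326.7$)
$\left(40414 + J\right) \left(-2289 + G{\left(-28,104 - 15 \right)}\right) = \left(40414 - \left(8729 + 66 \sqrt{82}\right)\right) \left(-2289 + \left(26 + \left(104 - 15\right)\right)\right) = \left(31685 - 66 \sqrt{82}\right) \left(-2289 + \left(26 + 89\right)\right) = \left(31685 - 66 \sqrt{82}\right) \left(-2289 + 115\right) = \left(31685 - 66 \sqrt{82}\right) \left(-2174\right) = -68883190 + 143484 \sqrt{82}$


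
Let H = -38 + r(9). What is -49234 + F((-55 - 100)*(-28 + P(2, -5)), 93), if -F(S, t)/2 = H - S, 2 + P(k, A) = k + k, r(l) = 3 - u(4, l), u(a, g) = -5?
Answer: -41114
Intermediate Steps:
r(l) = 8 (r(l) = 3 - 1*(-5) = 3 + 5 = 8)
P(k, A) = -2 + 2*k (P(k, A) = -2 + (k + k) = -2 + 2*k)
H = -30 (H = -38 + 8 = -30)
F(S, t) = 60 + 2*S (F(S, t) = -2*(-30 - S) = 60 + 2*S)
-49234 + F((-55 - 100)*(-28 + P(2, -5)), 93) = -49234 + (60 + 2*((-55 - 100)*(-28 + (-2 + 2*2)))) = -49234 + (60 + 2*(-155*(-28 + (-2 + 4)))) = -49234 + (60 + 2*(-155*(-28 + 2))) = -49234 + (60 + 2*(-155*(-26))) = -49234 + (60 + 2*4030) = -49234 + (60 + 8060) = -49234 + 8120 = -41114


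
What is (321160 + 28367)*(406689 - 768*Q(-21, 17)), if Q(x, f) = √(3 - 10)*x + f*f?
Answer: 64570569399 + 5637171456*I*√7 ≈ 6.4571e+10 + 1.4915e+10*I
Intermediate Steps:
Q(x, f) = f² + I*x*√7 (Q(x, f) = √(-7)*x + f² = (I*√7)*x + f² = I*x*√7 + f² = f² + I*x*√7)
(321160 + 28367)*(406689 - 768*Q(-21, 17)) = (321160 + 28367)*(406689 - 768*(17² + I*(-21)*√7)) = 349527*(406689 - 768*(289 - 21*I*√7)) = 349527*(406689 + (-221952 + 16128*I*√7)) = 349527*(184737 + 16128*I*√7) = 64570569399 + 5637171456*I*√7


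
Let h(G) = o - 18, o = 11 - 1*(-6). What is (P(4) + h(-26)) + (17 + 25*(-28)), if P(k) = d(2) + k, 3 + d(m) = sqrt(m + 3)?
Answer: -683 + sqrt(5) ≈ -680.76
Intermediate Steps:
o = 17 (o = 11 + 6 = 17)
d(m) = -3 + sqrt(3 + m) (d(m) = -3 + sqrt(m + 3) = -3 + sqrt(3 + m))
P(k) = -3 + k + sqrt(5) (P(k) = (-3 + sqrt(3 + 2)) + k = (-3 + sqrt(5)) + k = -3 + k + sqrt(5))
h(G) = -1 (h(G) = 17 - 18 = -1)
(P(4) + h(-26)) + (17 + 25*(-28)) = ((-3 + 4 + sqrt(5)) - 1) + (17 + 25*(-28)) = ((1 + sqrt(5)) - 1) + (17 - 700) = sqrt(5) - 683 = -683 + sqrt(5)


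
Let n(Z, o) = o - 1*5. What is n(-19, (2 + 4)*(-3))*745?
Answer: -17135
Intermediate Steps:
n(Z, o) = -5 + o (n(Z, o) = o - 5 = -5 + o)
n(-19, (2 + 4)*(-3))*745 = (-5 + (2 + 4)*(-3))*745 = (-5 + 6*(-3))*745 = (-5 - 18)*745 = -23*745 = -17135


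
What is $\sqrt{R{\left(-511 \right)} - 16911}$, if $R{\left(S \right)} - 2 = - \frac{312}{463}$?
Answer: $\frac{i \sqrt{3624909877}}{463} \approx 130.04 i$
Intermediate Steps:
$R{\left(S \right)} = \frac{614}{463}$ ($R{\left(S \right)} = 2 - \frac{312}{463} = \frac{614}{463}$)
$\sqrt{R{\left(-511 \right)} - 16911} = \sqrt{\frac{614}{463} - 16911} = \sqrt{- \frac{7829179}{463}} = \frac{i \sqrt{3624909877}}{463}$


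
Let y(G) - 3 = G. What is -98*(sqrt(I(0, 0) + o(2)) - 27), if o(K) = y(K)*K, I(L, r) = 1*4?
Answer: 2646 - 98*sqrt(14) ≈ 2279.3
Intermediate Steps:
y(G) = 3 + G
I(L, r) = 4
o(K) = K*(3 + K) (o(K) = (3 + K)*K = K*(3 + K))
-98*(sqrt(I(0, 0) + o(2)) - 27) = -98*(sqrt(4 + 2*(3 + 2)) - 27) = -98*(sqrt(4 + 2*5) - 27) = -98*(sqrt(4 + 10) - 27) = -98*(sqrt(14) - 27) = -98*(-27 + sqrt(14)) = 2646 - 98*sqrt(14)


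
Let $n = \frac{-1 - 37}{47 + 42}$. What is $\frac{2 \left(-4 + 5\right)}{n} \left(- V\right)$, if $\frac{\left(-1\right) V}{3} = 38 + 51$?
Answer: $- \frac{23763}{19} \approx -1250.7$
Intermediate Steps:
$V = -267$ ($V = - 3 \left(38 + 51\right) = \left(-3\right) 89 = -267$)
$n = - \frac{38}{89} \approx -0.42697$
$\frac{2 \left(-4 + 5\right)}{n} \left(- V\right) = \frac{2 \left(-4 + 5\right)}{- \frac{38}{89}} \left(\left(-1\right) \left(-267\right)\right) = 2 \cdot 1 \left(- \frac{89}{38}\right) 267 = 2 \left(- \frac{89}{38}\right) 267 = \left(- \frac{89}{19}\right) 267 = - \frac{23763}{19}$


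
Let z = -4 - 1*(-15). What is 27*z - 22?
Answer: 275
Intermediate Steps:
z = 11 (z = -4 + 15 = 11)
27*z - 22 = 27*11 - 22 = 297 - 22 = 275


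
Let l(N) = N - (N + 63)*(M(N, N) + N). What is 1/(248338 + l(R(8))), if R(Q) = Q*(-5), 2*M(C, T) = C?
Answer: 1/249678 ≈ 4.0052e-6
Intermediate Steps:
M(C, T) = C/2
R(Q) = -5*Q
l(N) = N - 3*N*(63 + N)/2 (l(N) = N - (N + 63)*(N/2 + N) = N - (63 + N)*3*N/2 = N - 3*N*(63 + N)/2)
1/(248338 + l(R(8))) = 1/(248338 + (-5*8)*(-187 - (-15)*8)/2) = 1/(248338 + (½)*(-40)*(-187 - 3*(-40))) = 1/(248338 + (½)*(-40)*(-187 + 120)) = 1/(248338 + (½)*(-40)*(-67)) = 1/(248338 + 1340) = 1/249678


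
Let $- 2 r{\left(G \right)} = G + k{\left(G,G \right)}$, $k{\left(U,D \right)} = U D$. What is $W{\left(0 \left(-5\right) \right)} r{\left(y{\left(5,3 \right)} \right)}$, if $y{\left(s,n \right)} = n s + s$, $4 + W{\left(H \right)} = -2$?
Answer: $1260$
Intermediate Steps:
$W{\left(H \right)} = -6$ ($W{\left(H \right)} = -4 - 2 = -6$)
$k{\left(U,D \right)} = D U$
$y{\left(s,n \right)} = s + n s$
$r{\left(G \right)} = - \frac{G}{2} - \frac{G^{2}}{2}$ ($r{\left(G \right)} = - \frac{G + G G}{2} = - \frac{G + G^{2}}{2} = - \frac{G}{2} - \frac{G^{2}}{2}$)
$W{\left(0 \left(-5\right) \right)} r{\left(y{\left(5,3 \right)} \right)} = - 6 \frac{5 \left(1 + 3\right) \left(-1 - 5 \left(1 + 3\right)\right)}{2} = - 6 \frac{5 \cdot 4 \left(-1 - 5 \cdot 4\right)}{2} = - 6 \cdot \frac{1}{2} \cdot 20 \left(-1 - 20\right) = - 6 \cdot \frac{1}{2} \cdot 20 \left(-21\right) = \left(-6\right) \left(-210\right) = 1260$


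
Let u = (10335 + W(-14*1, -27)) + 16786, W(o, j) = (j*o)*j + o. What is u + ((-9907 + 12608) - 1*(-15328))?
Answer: 34930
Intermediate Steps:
W(o, j) = o + o*j² (W(o, j) = o*j² + o = o + o*j²)
u = 16901 (u = (10335 + (-14*1)*(1 + (-27)²)) + 16786 = (10335 - 14*(1 + 729)) + 16786 = (10335 - 14*730) + 16786 = (10335 - 10220) + 16786 = 115 + 16786 = 16901)
u + ((-9907 + 12608) - 1*(-15328)) = 16901 + ((-9907 + 12608) - 1*(-15328)) = 16901 + (2701 + 15328) = 16901 + 18029 = 34930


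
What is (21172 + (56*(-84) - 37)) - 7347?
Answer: 9084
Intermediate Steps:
(21172 + (56*(-84) - 37)) - 7347 = (21172 + (-4704 - 37)) - 7347 = (21172 - 4741) - 7347 = 16431 - 7347 = 9084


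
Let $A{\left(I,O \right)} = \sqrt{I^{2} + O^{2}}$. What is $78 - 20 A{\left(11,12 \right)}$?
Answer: $78 - 20 \sqrt{265} \approx -247.58$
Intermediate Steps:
$78 - 20 A{\left(11,12 \right)} = 78 - 20 \sqrt{11^{2} + 12^{2}} = 78 - 20 \sqrt{121 + 144} = 78 - 20 \sqrt{265}$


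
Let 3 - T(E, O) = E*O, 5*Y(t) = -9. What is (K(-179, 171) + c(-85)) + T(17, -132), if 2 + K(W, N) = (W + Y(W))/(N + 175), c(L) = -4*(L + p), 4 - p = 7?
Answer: 2245953/865 ≈ 2596.5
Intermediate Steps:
p = -3 (p = 4 - 1*7 = 4 - 7 = -3)
Y(t) = -9/5 (Y(t) = (⅕)*(-9) = -9/5)
c(L) = 12 - 4*L (c(L) = -4*(L - 3) = -4*(-3 + L) = 12 - 4*L)
T(E, O) = 3 - E*O
K(W, N) = -2 + (-9/5 + W)/(175 + N) (K(W, N) = -2 + (W - 9/5)/(N + 175) = -2 + (-9/5 + W)/(175 + N))
(K(-179, 171) + c(-85)) + T(17, -132) = ((-1759/5 - 179 - 2*171)/(175 + 171) + (12 - 4*(-85))) + (3 - 1*17*(-132)) = ((-1759/5 - 179 - 342)/346 + (12 + 340)) + (3 + 2244) = ((1/346)*(-4364/5) + 352) + 2247 = (-2182/865 + 352) + 2247 = 302298/865 + 2247 = 2245953/865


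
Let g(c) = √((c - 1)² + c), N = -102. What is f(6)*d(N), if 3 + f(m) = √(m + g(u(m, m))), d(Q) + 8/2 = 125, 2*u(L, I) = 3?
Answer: -363 + 121*√(24 + 2*√7)/2 ≈ -35.564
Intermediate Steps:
u(L, I) = 3/2 (u(L, I) = (½)*3 = 3/2)
d(Q) = 121 (d(Q) = -4 + 125 = 121)
g(c) = √(c + (-1 + c)²) (g(c) = √((-1 + c)² + c) = √(c + (-1 + c)²))
f(m) = -3 + √(m + √7/2) (f(m) = -3 + √(m + √(3/2 + (-1 + 3/2)²)) = -3 + √(m + √(3/2 + (½)²)) = -3 + √(m + √(3/2 + ¼)) = -3 + √(m + √(7/4)) = -3 + √(m + √7/2))
f(6)*d(N) = (-3 + √(2*√7 + 4*6)/2)*121 = (-3 + √(2*√7 + 24)/2)*121 = (-3 + √(24 + 2*√7)/2)*121 = -363 + 121*√(24 + 2*√7)/2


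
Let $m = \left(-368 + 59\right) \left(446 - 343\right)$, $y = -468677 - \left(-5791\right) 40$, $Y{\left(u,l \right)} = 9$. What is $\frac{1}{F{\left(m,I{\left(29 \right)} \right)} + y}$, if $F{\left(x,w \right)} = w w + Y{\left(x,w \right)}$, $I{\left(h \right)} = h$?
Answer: $- \frac{1}{236187} \approx -4.2339 \cdot 10^{-6}$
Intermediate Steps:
$y = -237037$ ($y = -468677 - -231640 = -468677 + 231640 = -237037$)
$m = -31827$ ($m = \left(-309\right) 103 = -31827$)
$F{\left(x,w \right)} = 9 + w^{2}$ ($F{\left(x,w \right)} = w w + 9 = w^{2} + 9 = 9 + w^{2}$)
$\frac{1}{F{\left(m,I{\left(29 \right)} \right)} + y} = \frac{1}{\left(9 + 29^{2}\right) - 237037} = \frac{1}{\left(9 + 841\right) - 237037} = \frac{1}{850 - 237037} = \frac{1}{-236187} = - \frac{1}{236187}$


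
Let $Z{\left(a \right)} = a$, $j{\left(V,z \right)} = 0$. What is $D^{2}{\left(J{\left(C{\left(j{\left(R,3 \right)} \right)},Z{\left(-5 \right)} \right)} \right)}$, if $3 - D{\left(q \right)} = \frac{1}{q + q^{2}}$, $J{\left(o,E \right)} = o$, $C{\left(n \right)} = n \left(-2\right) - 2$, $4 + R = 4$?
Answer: $\frac{25}{4} \approx 6.25$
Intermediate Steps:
$R = 0$ ($R = -4 + 4 = 0$)
$C{\left(n \right)} = -2 - 2 n$ ($C{\left(n \right)} = - 2 n - 2 = -2 - 2 n$)
$D{\left(q \right)} = 3 - \frac{1}{q + q^{2}}$
$D^{2}{\left(J{\left(C{\left(j{\left(R,3 \right)} \right)},Z{\left(-5 \right)} \right)} \right)} = \left(\frac{-1 + 3 \left(-2 - 0\right) + 3 \left(-2 - 0\right)^{2}}{\left(-2 - 0\right) \left(1 - 2\right)}\right)^{2} = \left(\frac{-1 + 3 \left(-2 + 0\right) + 3 \left(-2 + 0\right)^{2}}{\left(-2 + 0\right) \left(1 + \left(-2 + 0\right)\right)}\right)^{2} = \left(\frac{-1 + 3 \left(-2\right) + 3 \left(-2\right)^{2}}{\left(-2\right) \left(1 - 2\right)}\right)^{2} = \left(- \frac{-1 - 6 + 3 \cdot 4}{2 \left(-1\right)}\right)^{2} = \left(\left(- \frac{1}{2}\right) \left(-1\right) \left(-1 - 6 + 12\right)\right)^{2} = \left(\left(- \frac{1}{2}\right) \left(-1\right) 5\right)^{2} = \left(\frac{5}{2}\right)^{2} = \frac{25}{4}$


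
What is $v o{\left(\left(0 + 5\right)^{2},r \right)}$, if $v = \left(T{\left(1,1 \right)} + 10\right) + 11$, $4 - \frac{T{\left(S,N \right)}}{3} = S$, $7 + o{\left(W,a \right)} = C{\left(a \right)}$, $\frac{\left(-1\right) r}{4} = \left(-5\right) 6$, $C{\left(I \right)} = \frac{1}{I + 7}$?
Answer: $- \frac{26640}{127} \approx -209.76$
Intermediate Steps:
$C{\left(I \right)} = \frac{1}{7 + I}$
$r = 120$ ($r = - 4 \left(\left(-5\right) 6\right) = \left(-4\right) \left(-30\right) = 120$)
$o{\left(W,a \right)} = -7 + \frac{1}{7 + a}$
$T{\left(S,N \right)} = 12 - 3 S$
$v = 30$ ($v = \left(\left(12 - 3\right) + 10\right) + 11 = \left(9 + 10\right) + 11 = 19 + 11 = 30$)
$v o{\left(\left(0 + 5\right)^{2},r \right)} = 30 \frac{-48 - 840}{7 + 120} = 30 \frac{-48 - 840}{127} = 30 \cdot \frac{1}{127} \left(-888\right) = 30 \left(- \frac{888}{127}\right) = - \frac{26640}{127}$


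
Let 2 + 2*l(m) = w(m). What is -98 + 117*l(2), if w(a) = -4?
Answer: -449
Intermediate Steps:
l(m) = -3 (l(m) = -1 + (1/2)*(-4) = -1 - 2 = -3)
-98 + 117*l(2) = -98 + 117*(-3) = -98 - 351 = -449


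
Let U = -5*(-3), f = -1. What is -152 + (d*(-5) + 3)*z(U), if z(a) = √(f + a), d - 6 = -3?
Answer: -152 - 12*√14 ≈ -196.90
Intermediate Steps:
d = 3 (d = 6 - 3 = 3)
U = 15
z(a) = √(-1 + a)
-152 + (d*(-5) + 3)*z(U) = -152 + (3*(-5) + 3)*√(-1 + 15) = -152 + (-15 + 3)*√14 = -152 - 12*√14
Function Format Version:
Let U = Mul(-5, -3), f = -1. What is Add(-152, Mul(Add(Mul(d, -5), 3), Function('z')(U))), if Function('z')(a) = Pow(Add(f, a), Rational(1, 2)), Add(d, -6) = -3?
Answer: Add(-152, Mul(-12, Pow(14, Rational(1, 2)))) ≈ -196.90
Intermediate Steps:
d = 3 (d = Add(6, -3) = 3)
U = 15
Function('z')(a) = Pow(Add(-1, a), Rational(1, 2))
Add(-152, Mul(Add(Mul(d, -5), 3), Function('z')(U))) = Add(-152, Mul(Add(Mul(3, -5), 3), Pow(Add(-1, 15), Rational(1, 2)))) = Add(-152, Mul(Add(-15, 3), Pow(14, Rational(1, 2)))) = Add(-152, Mul(-12, Pow(14, Rational(1, 2))))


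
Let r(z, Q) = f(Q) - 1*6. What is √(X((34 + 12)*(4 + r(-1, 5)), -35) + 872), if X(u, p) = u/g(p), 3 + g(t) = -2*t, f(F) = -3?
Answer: 3*√433222/67 ≈ 29.471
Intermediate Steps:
g(t) = -3 - 2*t
r(z, Q) = -9 (r(z, Q) = -3 - 1*6 = -3 - 6 = -9)
X(u, p) = u/(-3 - 2*p)
√(X((34 + 12)*(4 + r(-1, 5)), -35) + 872) = √(-(34 + 12)*(4 - 9)/(3 + 2*(-35)) + 872) = √(-46*(-5)/(3 - 70) + 872) = √(-1*(-230)/(-67) + 872) = √(-1*(-230)*(-1/67) + 872) = √(-230/67 + 872) = √(58194/67) = 3*√433222/67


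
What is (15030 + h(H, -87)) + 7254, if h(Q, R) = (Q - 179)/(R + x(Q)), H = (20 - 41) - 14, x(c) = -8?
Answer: 2117194/95 ≈ 22286.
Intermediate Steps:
H = -35 (H = -21 - 14 = -35)
h(Q, R) = (-179 + Q)/(-8 + R) (h(Q, R) = (Q - 179)/(R - 8) = (-179 + Q)/(-8 + R))
(15030 + h(H, -87)) + 7254 = (15030 + (-179 - 35)/(-8 - 87)) + 7254 = (15030 - 214/(-95)) + 7254 = (15030 - 1/95*(-214)) + 7254 = (15030 + 214/95) + 7254 = 1428064/95 + 7254 = 2117194/95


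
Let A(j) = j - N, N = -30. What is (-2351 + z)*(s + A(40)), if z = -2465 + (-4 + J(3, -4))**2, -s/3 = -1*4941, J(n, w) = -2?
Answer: -71188540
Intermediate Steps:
A(j) = 30 + j (A(j) = j - 1*(-30) = j + 30 = 30 + j)
s = 14823 (s = -(-3)*4941 = -3*(-4941) = 14823)
z = -2429 (z = -2465 + (-4 - 2)**2 = -2465 + (-6)**2 = -2465 + 36 = -2429)
(-2351 + z)*(s + A(40)) = (-2351 - 2429)*(14823 + (30 + 40)) = -4780*(14823 + 70) = -4780*14893 = -71188540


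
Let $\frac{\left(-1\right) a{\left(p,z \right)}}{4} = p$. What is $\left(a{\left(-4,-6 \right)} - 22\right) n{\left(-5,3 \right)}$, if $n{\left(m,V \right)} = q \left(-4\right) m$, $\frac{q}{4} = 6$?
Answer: $-2880$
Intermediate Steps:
$q = 24$ ($q = 4 \cdot 6 = 24$)
$a{\left(p,z \right)} = - 4 p$
$n{\left(m,V \right)} = - 96 m$ ($n{\left(m,V \right)} = 24 \left(-4\right) m = - 96 m$)
$\left(a{\left(-4,-6 \right)} - 22\right) n{\left(-5,3 \right)} = \left(\left(-4\right) \left(-4\right) - 22\right) \left(\left(-96\right) \left(-5\right)\right) = \left(16 - 22\right) 480 = \left(-6\right) 480 = -2880$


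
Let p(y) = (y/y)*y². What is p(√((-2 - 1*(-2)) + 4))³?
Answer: 64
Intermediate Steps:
p(y) = y² (p(y) = 1*y² = y²)
p(√((-2 - 1*(-2)) + 4))³ = ((√((-2 - 1*(-2)) + 4))²)³ = ((√((-2 + 2) + 4))²)³ = ((√(0 + 4))²)³ = ((√4)²)³ = (2²)³ = 4³ = 64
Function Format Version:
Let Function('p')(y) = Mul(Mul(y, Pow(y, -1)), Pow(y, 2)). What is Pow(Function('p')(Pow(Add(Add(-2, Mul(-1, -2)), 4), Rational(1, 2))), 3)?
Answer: 64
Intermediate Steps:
Function('p')(y) = Pow(y, 2) (Function('p')(y) = Mul(1, Pow(y, 2)) = Pow(y, 2))
Pow(Function('p')(Pow(Add(Add(-2, Mul(-1, -2)), 4), Rational(1, 2))), 3) = Pow(Pow(Pow(Add(Add(-2, Mul(-1, -2)), 4), Rational(1, 2)), 2), 3) = Pow(Pow(Pow(Add(Add(-2, 2), 4), Rational(1, 2)), 2), 3) = Pow(Pow(Pow(Add(0, 4), Rational(1, 2)), 2), 3) = Pow(Pow(Pow(4, Rational(1, 2)), 2), 3) = Pow(Pow(2, 2), 3) = Pow(4, 3) = 64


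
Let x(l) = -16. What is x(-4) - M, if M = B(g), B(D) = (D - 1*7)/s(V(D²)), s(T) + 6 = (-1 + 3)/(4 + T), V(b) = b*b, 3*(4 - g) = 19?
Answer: -213331/12141 ≈ -17.571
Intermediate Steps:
g = -7/3 (g = 4 - ⅓*19 = 4 - 19/3 = -7/3 ≈ -2.3333)
V(b) = b²
s(T) = -6 + 2/(4 + T) (s(T) = -6 + (-1 + 3)/(4 + T) = -6 + 2/(4 + T))
B(D) = (-7 + D)*(4 + D⁴)/(2*(-11 - 3*D⁴)) (B(D) = (D - 1*7)/((2*(-11 - 3*D⁴)/(4 + (D²)²))) = (D - 7)/((2*(-11 - 3*D⁴)/(4 + D⁴))) = (-7 + D)*((4 + D⁴)/(2*(-11 - 3*D⁴))) = (-7 + D)*(4 + D⁴)/(2*(-11 - 3*D⁴)))
M = 19075/12141 (M = -(-7 - 7/3)*(4 + (-7/3)⁴)/(22 + 6*(-7/3)⁴) = -1*(-28/3)*(4 + 2401/81)/(22 + 6*(2401/81)) = -1*(-28/3)*2725/81/(22 + 4802/27) = -1*(-28/3)*2725/81/5396/27 = -1*27/5396*(-28/3)*2725/81 = 19075/12141 ≈ 1.5711)
x(-4) - M = -16 - 1*19075/12141 = -16 - 19075/12141 = -213331/12141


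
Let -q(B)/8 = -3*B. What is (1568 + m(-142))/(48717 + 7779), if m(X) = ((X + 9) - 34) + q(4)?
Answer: 499/18832 ≈ 0.026497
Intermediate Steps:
q(B) = 24*B (q(B) = -(-24)*B = 24*B)
m(X) = 71 + X (m(X) = ((X + 9) - 34) + 24*4 = ((9 + X) - 34) + 96 = (-25 + X) + 96 = 71 + X)
(1568 + m(-142))/(48717 + 7779) = (1568 + (71 - 142))/(48717 + 7779) = (1568 - 71)/56496 = 1497*(1/56496) = 499/18832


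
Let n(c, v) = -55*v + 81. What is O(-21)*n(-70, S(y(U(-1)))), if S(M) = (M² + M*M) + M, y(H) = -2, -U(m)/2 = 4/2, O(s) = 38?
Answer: -9462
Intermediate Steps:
U(m) = -4 (U(m) = -8/2 = -2*2 = -4)
S(M) = M + 2*M² (S(M) = (M² + M²) + M = 2*M² + M = M + 2*M²)
n(c, v) = 81 - 55*v
O(-21)*n(-70, S(y(U(-1)))) = 38*(81 - (-110)*(1 + 2*(-2))) = 38*(81 - (-110)*(1 - 4)) = 38*(81 - (-110)*(-3)) = 38*(81 - 55*6) = 38*(81 - 330) = 38*(-249) = -9462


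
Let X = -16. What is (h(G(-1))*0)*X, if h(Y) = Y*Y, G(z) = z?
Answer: 0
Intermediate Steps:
h(Y) = Y²
(h(G(-1))*0)*X = ((-1)²*0)*(-16) = (1*0)*(-16) = 0*(-16) = 0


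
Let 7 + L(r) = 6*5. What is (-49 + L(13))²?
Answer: 676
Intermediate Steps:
L(r) = 23 (L(r) = -7 + 6*5 = -7 + 30 = 23)
(-49 + L(13))² = (-49 + 23)² = (-26)² = 676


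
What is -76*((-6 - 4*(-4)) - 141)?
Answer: 9956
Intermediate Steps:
-76*((-6 - 4*(-4)) - 141) = -76*((-6 + 16) - 141) = -76*(10 - 141) = -76*(-131) = 9956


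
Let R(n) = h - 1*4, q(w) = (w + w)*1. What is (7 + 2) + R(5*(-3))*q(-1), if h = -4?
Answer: 25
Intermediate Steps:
q(w) = 2*w (q(w) = (2*w)*1 = 2*w)
R(n) = -8 (R(n) = -4 - 1*4 = -4 - 4 = -8)
(7 + 2) + R(5*(-3))*q(-1) = (7 + 2) - 16*(-1) = 9 - 8*(-2) = 9 + 16 = 25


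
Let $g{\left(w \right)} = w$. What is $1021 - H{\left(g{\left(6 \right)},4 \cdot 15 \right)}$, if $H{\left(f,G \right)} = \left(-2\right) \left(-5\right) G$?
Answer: $421$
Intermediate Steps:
$H{\left(f,G \right)} = 10 G$
$1021 - H{\left(g{\left(6 \right)},4 \cdot 15 \right)} = 1021 - 10 \cdot 4 \cdot 15 = 1021 - 10 \cdot 60 = 1021 - 600 = 421$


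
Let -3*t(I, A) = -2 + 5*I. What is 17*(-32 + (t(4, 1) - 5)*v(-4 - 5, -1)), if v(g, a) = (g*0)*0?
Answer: -544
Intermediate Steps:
t(I, A) = ⅔ - 5*I/3 (t(I, A) = -(-2 + 5*I)/3 = ⅔ - 5*I/3)
v(g, a) = 0 (v(g, a) = 0*0 = 0)
17*(-32 + (t(4, 1) - 5)*v(-4 - 5, -1)) = 17*(-32 + ((⅔ - 5/3*4) - 5)*0) = 17*(-32 + ((⅔ - 20/3) - 5)*0) = 17*(-32 + (-6 - 5)*0) = 17*(-32 - 11*0) = 17*(-32 + 0) = 17*(-32) = -544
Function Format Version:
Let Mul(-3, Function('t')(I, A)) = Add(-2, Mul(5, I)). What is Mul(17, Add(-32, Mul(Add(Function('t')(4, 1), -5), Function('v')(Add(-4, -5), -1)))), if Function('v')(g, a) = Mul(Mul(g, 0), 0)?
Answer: -544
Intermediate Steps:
Function('t')(I, A) = Add(Rational(2, 3), Mul(Rational(-5, 3), I)) (Function('t')(I, A) = Mul(Rational(-1, 3), Add(-2, Mul(5, I))) = Add(Rational(2, 3), Mul(Rational(-5, 3), I)))
Function('v')(g, a) = 0 (Function('v')(g, a) = Mul(0, 0) = 0)
Mul(17, Add(-32, Mul(Add(Function('t')(4, 1), -5), Function('v')(Add(-4, -5), -1)))) = Mul(17, Add(-32, Mul(Add(Add(Rational(2, 3), Mul(Rational(-5, 3), 4)), -5), 0))) = Mul(17, Add(-32, Mul(Add(Add(Rational(2, 3), Rational(-20, 3)), -5), 0))) = Mul(17, Add(-32, Mul(Add(-6, -5), 0))) = Mul(17, Add(-32, Mul(-11, 0))) = Mul(17, Add(-32, 0)) = Mul(17, -32) = -544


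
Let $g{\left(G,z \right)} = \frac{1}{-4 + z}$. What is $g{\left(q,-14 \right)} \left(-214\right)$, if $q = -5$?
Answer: $\frac{107}{9} \approx 11.889$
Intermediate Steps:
$g{\left(q,-14 \right)} \left(-214\right) = \frac{1}{-4 - 14} \left(-214\right) = \frac{1}{-18} \left(-214\right) = \left(- \frac{1}{18}\right) \left(-214\right) = \frac{107}{9}$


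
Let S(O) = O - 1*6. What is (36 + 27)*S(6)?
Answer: 0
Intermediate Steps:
S(O) = -6 + O (S(O) = O - 6 = -6 + O)
(36 + 27)*S(6) = (36 + 27)*(-6 + 6) = 63*0 = 0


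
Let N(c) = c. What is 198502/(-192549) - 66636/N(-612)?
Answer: 353033665/3273333 ≈ 107.85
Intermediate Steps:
198502/(-192549) - 66636/N(-612) = 198502/(-192549) - 66636/(-612) = 198502*(-1/192549) - 66636*(-1/612) = -198502/192549 + 1851/17 = 353033665/3273333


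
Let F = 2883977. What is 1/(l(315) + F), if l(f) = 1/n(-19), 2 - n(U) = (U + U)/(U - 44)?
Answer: 88/253790039 ≈ 3.4674e-7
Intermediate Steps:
n(U) = 2 - 2*U/(-44 + U) (n(U) = 2 - (U + U)/(U - 44) = 2 - 2*U/(-44 + U))
l(f) = 63/88 (l(f) = 1/(-88/(-44 - 19)) = 1/(-88/(-63)) = 1/(-88*(-1/63)) = 1/(88/63) = 63/88)
1/(l(315) + F) = 1/(63/88 + 2883977) = 1/(253790039/88) = 88/253790039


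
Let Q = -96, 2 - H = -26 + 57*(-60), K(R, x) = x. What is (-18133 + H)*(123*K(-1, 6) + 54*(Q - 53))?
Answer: 107317980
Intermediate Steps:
H = 3448 (H = 2 - (-26 + 57*(-60)) = 2 - (-26 - 3420) = 2 - 1*(-3446) = 2 + 3446 = 3448)
(-18133 + H)*(123*K(-1, 6) + 54*(Q - 53)) = (-18133 + 3448)*(123*6 + 54*(-96 - 53)) = -14685*(738 + 54*(-149)) = -14685*(738 - 8046) = -14685*(-7308) = 107317980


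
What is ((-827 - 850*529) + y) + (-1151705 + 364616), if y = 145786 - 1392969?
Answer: -2484749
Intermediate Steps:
y = -1247183
((-827 - 850*529) + y) + (-1151705 + 364616) = ((-827 - 850*529) - 1247183) + (-1151705 + 364616) = ((-827 - 449650) - 1247183) - 787089 = (-450477 - 1247183) - 787089 = -1697660 - 787089 = -2484749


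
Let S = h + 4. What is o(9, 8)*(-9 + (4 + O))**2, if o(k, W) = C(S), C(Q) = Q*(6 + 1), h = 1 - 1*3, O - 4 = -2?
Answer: 126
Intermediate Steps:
O = 2 (O = 4 - 2 = 2)
h = -2 (h = 1 - 3 = -2)
S = 2 (S = -2 + 4 = 2)
C(Q) = 7*Q (C(Q) = Q*7 = 7*Q)
o(k, W) = 14 (o(k, W) = 7*2 = 14)
o(9, 8)*(-9 + (4 + O))**2 = 14*(-9 + (4 + 2))**2 = 14*(-9 + 6)**2 = 14*(-3)**2 = 14*9 = 126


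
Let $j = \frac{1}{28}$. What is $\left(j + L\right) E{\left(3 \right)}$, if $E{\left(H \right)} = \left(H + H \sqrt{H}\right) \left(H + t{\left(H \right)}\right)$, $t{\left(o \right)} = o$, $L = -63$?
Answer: $- \frac{15867}{14} - \frac{15867 \sqrt{3}}{14} \approx -3096.4$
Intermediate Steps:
$j = \frac{1}{28} \approx 0.035714$
$E{\left(H \right)} = 2 H \left(H + H^{\frac{3}{2}}\right)$ ($E{\left(H \right)} = \left(H + H \sqrt{H}\right) \left(H + H\right) = \left(H + H^{\frac{3}{2}}\right) 2 H = 2 H \left(H + H^{\frac{3}{2}}\right)$)
$\left(j + L\right) E{\left(3 \right)} = \left(\frac{1}{28} - 63\right) \left(2 \cdot 3^{2} + 2 \cdot 3^{\frac{5}{2}}\right) = - \frac{1763 \left(2 \cdot 9 + 2 \cdot 9 \sqrt{3}\right)}{28} = - \frac{1763 \left(18 + 18 \sqrt{3}\right)}{28} = - \frac{15867}{14} - \frac{15867 \sqrt{3}}{14}$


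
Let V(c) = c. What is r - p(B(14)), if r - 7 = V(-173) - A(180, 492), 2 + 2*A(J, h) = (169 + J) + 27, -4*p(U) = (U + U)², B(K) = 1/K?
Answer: -69187/196 ≈ -353.00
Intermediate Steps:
p(U) = -U² (p(U) = -(U + U)²/4 = -4*U²/4 = -U²)
A(J, h) = 97 + J/2 (A(J, h) = -1 + ((169 + J) + 27)/2 = -1 + (196 + J)/2 = -1 + (98 + J/2) = 97 + J/2)
r = -353 (r = 7 + (-173 - (97 + (½)*180)) = 7 + (-173 - (97 + 90)) = 7 + (-173 - 1*187) = 7 + (-173 - 187) = 7 - 360 = -353)
r - p(B(14)) = -353 - (-1)*(1/14)² = -353 - (-1)/196 = -353 - 1*(-1/196) = -353 + 1/196 = -69187/196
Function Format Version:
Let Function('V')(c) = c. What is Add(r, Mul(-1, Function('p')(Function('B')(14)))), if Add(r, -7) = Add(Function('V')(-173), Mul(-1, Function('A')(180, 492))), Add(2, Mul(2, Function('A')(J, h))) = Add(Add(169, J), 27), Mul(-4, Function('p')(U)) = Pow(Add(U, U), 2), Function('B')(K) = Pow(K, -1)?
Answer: Rational(-69187, 196) ≈ -353.00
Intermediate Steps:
Function('p')(U) = Mul(-1, Pow(U, 2)) (Function('p')(U) = Mul(Rational(-1, 4), Pow(Add(U, U), 2)) = Mul(Rational(-1, 4), Pow(Mul(2, U), 2)) = Mul(Rational(-1, 4), Mul(4, Pow(U, 2))) = Mul(-1, Pow(U, 2)))
Function('A')(J, h) = Add(97, Mul(Rational(1, 2), J)) (Function('A')(J, h) = Add(-1, Mul(Rational(1, 2), Add(Add(169, J), 27))) = Add(-1, Mul(Rational(1, 2), Add(196, J))) = Add(-1, Add(98, Mul(Rational(1, 2), J))) = Add(97, Mul(Rational(1, 2), J)))
r = -353 (r = Add(7, Add(-173, Mul(-1, Add(97, Mul(Rational(1, 2), 180))))) = Add(7, Add(-173, Mul(-1, Add(97, 90)))) = Add(7, Add(-173, Mul(-1, 187))) = Add(7, Add(-173, -187)) = Add(7, -360) = -353)
Add(r, Mul(-1, Function('p')(Function('B')(14)))) = Add(-353, Mul(-1, Mul(-1, Pow(Pow(14, -1), 2)))) = Add(-353, Mul(-1, Mul(-1, Pow(Rational(1, 14), 2)))) = Add(-353, Mul(-1, Mul(-1, Rational(1, 196)))) = Add(-353, Mul(-1, Rational(-1, 196))) = Add(-353, Rational(1, 196)) = Rational(-69187, 196)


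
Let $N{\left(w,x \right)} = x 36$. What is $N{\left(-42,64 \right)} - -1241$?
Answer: $3545$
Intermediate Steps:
$N{\left(w,x \right)} = 36 x$
$N{\left(-42,64 \right)} - -1241 = 36 \cdot 64 - -1241 = 2304 + \left(\left(-80 + 654\right) + 667\right) = 2304 + \left(574 + 667\right) = 2304 + 1241 = 3545$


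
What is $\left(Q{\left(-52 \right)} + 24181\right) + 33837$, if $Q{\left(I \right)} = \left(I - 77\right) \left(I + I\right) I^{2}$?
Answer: $36334882$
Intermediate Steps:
$Q{\left(I \right)} = 2 I^{3} \left(-77 + I\right)$ ($Q{\left(I \right)} = \left(-77 + I\right) 2 I I^{2} = 2 I \left(-77 + I\right) I^{2} = 2 I^{3} \left(-77 + I\right)$)
$\left(Q{\left(-52 \right)} + 24181\right) + 33837 = \left(2 \left(-52\right)^{3} \left(-77 - 52\right) + 24181\right) + 33837 = \left(2 \left(-140608\right) \left(-129\right) + 24181\right) + 33837 = \left(36276864 + 24181\right) + 33837 = 36301045 + 33837 = 36334882$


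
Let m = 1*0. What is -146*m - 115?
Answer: -115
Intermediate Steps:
m = 0
-146*m - 115 = -146*0 - 115 = 0 - 115 = -115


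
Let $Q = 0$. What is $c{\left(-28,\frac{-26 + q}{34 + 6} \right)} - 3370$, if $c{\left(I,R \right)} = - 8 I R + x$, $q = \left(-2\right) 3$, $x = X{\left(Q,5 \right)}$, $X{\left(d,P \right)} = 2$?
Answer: $- \frac{17736}{5} \approx -3547.2$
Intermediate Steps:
$x = 2$
$q = -6$
$c{\left(I,R \right)} = 2 - 8 I R$ ($c{\left(I,R \right)} = - 8 I R + 2 = 2 - 8 I R$)
$c{\left(-28,\frac{-26 + q}{34 + 6} \right)} - 3370 = \left(2 - - 224 \frac{-26 - 6}{34 + 6}\right) - 3370 = \left(2 - - 224 \left(- \frac{32}{40}\right)\right) - 3370 = \left(2 - - 224 \left(\left(-32\right) \frac{1}{40}\right)\right) - 3370 = \left(2 - \left(-224\right) \left(- \frac{4}{5}\right)\right) - 3370 = \left(2 - \frac{896}{5}\right) - 3370 = - \frac{886}{5} - 3370 = - \frac{17736}{5}$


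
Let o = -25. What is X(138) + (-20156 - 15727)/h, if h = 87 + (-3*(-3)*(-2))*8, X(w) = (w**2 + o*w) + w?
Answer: 310869/19 ≈ 16362.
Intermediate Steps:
X(w) = w**2 - 24*w (X(w) = (w**2 - 25*w) + w = w**2 - 24*w)
h = -57 (h = 87 + (9*(-2))*8 = 87 - 18*8 = 87 - 144 = -57)
X(138) + (-20156 - 15727)/h = 138*(-24 + 138) + (-20156 - 15727)/(-57) = 138*114 - 35883*(-1/57) = 15732 + 11961/19 = 310869/19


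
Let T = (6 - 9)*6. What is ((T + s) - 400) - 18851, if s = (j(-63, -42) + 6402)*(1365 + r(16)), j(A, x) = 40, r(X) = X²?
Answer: 10423213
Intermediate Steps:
T = -18 (T = -3*6 = -18)
s = 10442482 (s = (40 + 6402)*(1365 + 16²) = 6442*(1365 + 256) = 6442*1621 = 10442482)
((T + s) - 400) - 18851 = ((-18 + 10442482) - 400) - 18851 = (10442464 - 400) - 18851 = 10442064 - 18851 = 10423213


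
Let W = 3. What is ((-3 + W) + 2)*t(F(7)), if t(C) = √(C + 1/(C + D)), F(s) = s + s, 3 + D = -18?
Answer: 2*√679/7 ≈ 7.4450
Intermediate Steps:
D = -21 (D = -3 - 18 = -21)
F(s) = 2*s
t(C) = √(C + 1/(-21 + C)) (t(C) = √(C + 1/(C - 21)) = √(C + 1/(-21 + C)))
((-3 + W) + 2)*t(F(7)) = ((-3 + 3) + 2)*√((1 + (2*7)*(-21 + 2*7))/(-21 + 2*7)) = (0 + 2)*√((1 + 14*(-21 + 14))/(-21 + 14)) = 2*√((1 + 14*(-7))/(-7)) = 2*√(-(1 - 98)/7) = 2*√(-⅐*(-97)) = 2*√(97/7) = 2*(√679/7) = 2*√679/7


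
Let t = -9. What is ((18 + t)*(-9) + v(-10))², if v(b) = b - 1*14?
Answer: 11025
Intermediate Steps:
v(b) = -14 + b (v(b) = b - 14 = -14 + b)
((18 + t)*(-9) + v(-10))² = ((18 - 9)*(-9) + (-14 - 10))² = (9*(-9) - 24)² = (-81 - 24)² = (-105)² = 11025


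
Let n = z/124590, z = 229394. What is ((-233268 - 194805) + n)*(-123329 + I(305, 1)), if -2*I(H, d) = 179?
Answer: 1097054410008901/20765 ≈ 5.2832e+10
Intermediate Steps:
I(H, d) = -179/2 (I(H, d) = -½*179 = -179/2)
n = 114697/62295 (n = 229394/124590 = 229394*(1/124590) = 114697/62295 ≈ 1.8412)
((-233268 - 194805) + n)*(-123329 + I(305, 1)) = ((-233268 - 194805) + 114697/62295)*(-123329 - 179/2) = (-428073 + 114697/62295)*(-246837/2) = -26666692838/62295*(-246837/2) = 1097054410008901/20765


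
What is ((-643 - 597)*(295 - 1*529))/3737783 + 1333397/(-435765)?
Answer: -4857507066451/1628795008995 ≈ -2.9823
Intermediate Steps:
((-643 - 597)*(295 - 1*529))/3737783 + 1333397/(-435765) = -1240*(295 - 529)*(1/3737783) + 1333397*(-1/435765) = -1240*(-234)*(1/3737783) - 1333397/435765 = 290160*(1/3737783) - 1333397/435765 = 290160/3737783 - 1333397/435765 = -4857507066451/1628795008995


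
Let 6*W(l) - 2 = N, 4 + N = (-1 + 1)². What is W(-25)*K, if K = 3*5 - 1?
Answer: -14/3 ≈ -4.6667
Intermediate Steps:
N = -4 (N = -4 + (-1 + 1)² = -4 + 0² = -4 + 0 = -4)
K = 14 (K = 15 - 1 = 14)
W(l) = -⅓ (W(l) = ⅓ + (⅙)*(-4) = ⅓ - ⅔ = -⅓)
W(-25)*K = -⅓*14 = -14/3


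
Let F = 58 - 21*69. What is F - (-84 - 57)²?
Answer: -21272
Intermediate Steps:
F = -1391 (F = 58 - 1449 = -1391)
F - (-84 - 57)² = -1391 - (-84 - 57)² = -1391 - 1*(-141)² = -1391 - 1*19881 = -1391 - 19881 = -21272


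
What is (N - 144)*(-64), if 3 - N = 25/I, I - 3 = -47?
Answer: 98864/11 ≈ 8987.6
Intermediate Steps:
I = -44 (I = 3 - 47 = -44)
N = 157/44 (N = 3 - 25/(-44) = 3 - 25*(-1)/44 = 3 - 1*(-25/44) = 3 + 25/44 = 157/44 ≈ 3.5682)
(N - 144)*(-64) = (157/44 - 144)*(-64) = -6179/44*(-64) = 98864/11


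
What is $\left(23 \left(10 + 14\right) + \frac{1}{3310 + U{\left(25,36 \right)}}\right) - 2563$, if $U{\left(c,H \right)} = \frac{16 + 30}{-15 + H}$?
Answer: $- \frac{139877095}{69556} \approx -2011.0$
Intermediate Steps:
$U{\left(c,H \right)} = \frac{46}{-15 + H}$
$\left(23 \left(10 + 14\right) + \frac{1}{3310 + U{\left(25,36 \right)}}\right) - 2563 = \left(23 \left(10 + 14\right) + \frac{1}{3310 + \frac{46}{-15 + 36}}\right) - 2563 = \left(23 \cdot 24 + \frac{1}{3310 + \frac{46}{21}}\right) - 2563 = \left(552 + \frac{1}{3310 + 46 \cdot \frac{1}{21}}\right) - 2563 = \left(552 + \frac{1}{3310 + \frac{46}{21}}\right) - 2563 = \left(552 + \frac{1}{\frac{69556}{21}}\right) - 2563 = \left(552 + \frac{21}{69556}\right) - 2563 = \frac{38394933}{69556} - 2563 = - \frac{139877095}{69556}$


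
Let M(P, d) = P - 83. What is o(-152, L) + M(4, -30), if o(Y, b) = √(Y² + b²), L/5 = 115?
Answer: -79 + √353729 ≈ 515.75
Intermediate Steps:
L = 575 (L = 5*115 = 575)
M(P, d) = -83 + P
o(-152, L) + M(4, -30) = √((-152)² + 575²) + (-83 + 4) = √(23104 + 330625) - 79 = √353729 - 79 = -79 + √353729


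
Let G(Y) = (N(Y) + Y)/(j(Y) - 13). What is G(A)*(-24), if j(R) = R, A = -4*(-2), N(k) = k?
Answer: 384/5 ≈ 76.800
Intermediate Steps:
A = 8
G(Y) = 2*Y/(-13 + Y) (G(Y) = (Y + Y)/(Y - 13) = (2*Y)/(-13 + Y) = 2*Y/(-13 + Y))
G(A)*(-24) = (2*8/(-13 + 8))*(-24) = (2*8/(-5))*(-24) = (2*8*(-⅕))*(-24) = -16/5*(-24) = 384/5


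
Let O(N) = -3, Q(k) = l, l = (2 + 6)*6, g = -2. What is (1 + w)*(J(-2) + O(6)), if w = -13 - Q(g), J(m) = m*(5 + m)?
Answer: 540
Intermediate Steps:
l = 48 (l = 8*6 = 48)
Q(k) = 48
w = -61 (w = -13 - 1*48 = -13 - 48 = -61)
(1 + w)*(J(-2) + O(6)) = (1 - 61)*(-2*(5 - 2) - 3) = -60*(-2*3 - 3) = -60*(-6 - 3) = -60*(-9) = 540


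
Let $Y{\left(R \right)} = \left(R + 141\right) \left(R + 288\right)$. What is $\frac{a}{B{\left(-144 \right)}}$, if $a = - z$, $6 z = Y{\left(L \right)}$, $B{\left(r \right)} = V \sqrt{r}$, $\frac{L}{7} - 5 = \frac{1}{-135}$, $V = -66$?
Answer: $- \frac{517791647 i}{43302600} \approx - 11.958 i$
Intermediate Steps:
$L = \frac{4718}{135}$ ($L = 35 + \frac{7}{-135} = 35 + 7 \left(- \frac{1}{135}\right) = 35 - \frac{7}{135} = \frac{4718}{135} \approx 34.948$)
$B{\left(r \right)} = - 66 \sqrt{r}$
$Y{\left(R \right)} = \left(141 + R\right) \left(288 + R\right)$
$z = \frac{517791647}{54675}$ ($z = \frac{40608 + \left(\frac{4718}{135}\right)^{2} + 429 \cdot \frac{4718}{135}}{6} = \frac{40608 + \frac{22259524}{18225} + \frac{674674}{45}}{6} = \frac{1}{6} \cdot \frac{1035583294}{18225} = \frac{517791647}{54675} \approx 9470.4$)
$a = - \frac{517791647}{54675}$ ($a = \left(-1\right) \frac{517791647}{54675} = - \frac{517791647}{54675} \approx -9470.4$)
$\frac{a}{B{\left(-144 \right)}} = - \frac{517791647}{54675 \left(- 66 \sqrt{-144}\right)} = - \frac{517791647}{54675 \left(- 66 \cdot 12 i\right)} = - \frac{517791647}{54675 \left(- 792 i\right)} = - \frac{517791647 \frac{i}{792}}{54675} = - \frac{517791647 i}{43302600}$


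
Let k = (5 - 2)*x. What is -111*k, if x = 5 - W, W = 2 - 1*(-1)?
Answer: -666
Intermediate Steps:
W = 3 (W = 2 + 1 = 3)
x = 2 (x = 5 - 1*3 = 5 - 3 = 2)
k = 6 (k = (5 - 2)*2 = 3*2 = 6)
-111*k = -111*6 = -666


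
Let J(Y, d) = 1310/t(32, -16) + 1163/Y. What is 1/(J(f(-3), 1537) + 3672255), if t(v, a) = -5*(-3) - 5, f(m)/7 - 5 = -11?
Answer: 42/154239049 ≈ 2.7230e-7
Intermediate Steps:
f(m) = -42 (f(m) = 35 + 7*(-11) = 35 - 77 = -42)
t(v, a) = 10 (t(v, a) = 15 - 5 = 10)
J(Y, d) = 131 + 1163/Y (J(Y, d) = 1310/10 + 1163/Y = 1310*(⅒) + 1163/Y = 131 + 1163/Y)
1/(J(f(-3), 1537) + 3672255) = 1/((131 + 1163/(-42)) + 3672255) = 1/((131 + 1163*(-1/42)) + 3672255) = 1/((131 - 1163/42) + 3672255) = 1/(4339/42 + 3672255) = 1/(154239049/42) = 42/154239049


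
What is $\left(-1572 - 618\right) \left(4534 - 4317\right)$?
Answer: $-475230$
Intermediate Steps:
$\left(-1572 - 618\right) \left(4534 - 4317\right) = \left(-2190\right) 217 = -475230$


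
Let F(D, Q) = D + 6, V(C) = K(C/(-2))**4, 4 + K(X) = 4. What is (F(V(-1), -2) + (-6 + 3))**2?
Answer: 9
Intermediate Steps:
K(X) = 0 (K(X) = -4 + 4 = 0)
V(C) = 0 (V(C) = 0**4 = 0)
F(D, Q) = 6 + D
(F(V(-1), -2) + (-6 + 3))**2 = ((6 + 0) + (-6 + 3))**2 = (6 - 3)**2 = 3**2 = 9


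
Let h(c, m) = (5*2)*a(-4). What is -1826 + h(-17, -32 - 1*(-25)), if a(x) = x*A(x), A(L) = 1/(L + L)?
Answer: -1821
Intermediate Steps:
A(L) = 1/(2*L)
a(x) = ½ (a(x) = x*(1/(2*x)) = ½)
h(c, m) = 5 (h(c, m) = (5*2)*(½) = 10*(½) = 5)
-1826 + h(-17, -32 - 1*(-25)) = -1826 + 5 = -1821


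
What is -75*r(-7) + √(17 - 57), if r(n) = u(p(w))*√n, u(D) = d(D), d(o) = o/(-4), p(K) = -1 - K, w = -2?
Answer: I*(8*√10 + 75*√7)/4 ≈ 55.932*I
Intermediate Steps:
d(o) = -o/4 (d(o) = o*(-¼) = -o/4)
u(D) = -D/4
r(n) = -√n/4 (r(n) = (-(-1 - 1*(-2))/4)*√n = (-(-1 + 2)/4)*√n = (-¼*1)*√n = -√n/4)
-75*r(-7) + √(17 - 57) = -(-75)*√(-7)/4 + √(17 - 57) = -(-75)*I*√7/4 + √(-40) = -(-75)*I*√7/4 + 2*I*√10 = 75*I*√7/4 + 2*I*√10 = 2*I*√10 + 75*I*√7/4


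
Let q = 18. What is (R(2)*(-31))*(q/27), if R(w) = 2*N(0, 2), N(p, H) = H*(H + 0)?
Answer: -496/3 ≈ -165.33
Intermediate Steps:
N(p, H) = H² (N(p, H) = H*H = H²)
R(w) = 8 (R(w) = 2*2² = 2*4 = 8)
(R(2)*(-31))*(q/27) = (8*(-31))*(18/27) = -4464/27 = -248*⅔ = -496/3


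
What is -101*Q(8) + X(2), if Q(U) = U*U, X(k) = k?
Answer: -6462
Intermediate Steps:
Q(U) = U**2
-101*Q(8) + X(2) = -101*8**2 + 2 = -101*64 + 2 = -6464 + 2 = -6462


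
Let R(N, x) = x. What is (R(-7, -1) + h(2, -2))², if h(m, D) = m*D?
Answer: 25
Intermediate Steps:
h(m, D) = D*m
(R(-7, -1) + h(2, -2))² = (-1 - 2*2)² = (-1 - 4)² = (-5)² = 25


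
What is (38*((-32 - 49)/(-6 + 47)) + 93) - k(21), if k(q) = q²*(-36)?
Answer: 651651/41 ≈ 15894.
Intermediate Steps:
k(q) = -36*q²
(38*((-32 - 49)/(-6 + 47)) + 93) - k(21) = (38*((-32 - 49)/(-6 + 47)) + 93) - (-36)*21² = (38*(-81/41) + 93) - (-36)*441 = (38*(-81*1/41) + 93) - 1*(-15876) = (38*(-81/41) + 93) + 15876 = (-3078/41 + 93) + 15876 = 735/41 + 15876 = 651651/41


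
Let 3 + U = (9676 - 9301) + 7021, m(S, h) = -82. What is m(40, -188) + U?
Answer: 7311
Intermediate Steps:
U = 7393 (U = -3 + ((9676 - 9301) + 7021) = -3 + (375 + 7021) = -3 + 7396 = 7393)
m(40, -188) + U = -82 + 7393 = 7311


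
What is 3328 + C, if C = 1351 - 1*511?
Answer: 4168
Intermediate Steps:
C = 840 (C = 1351 - 511 = 840)
3328 + C = 3328 + 840 = 4168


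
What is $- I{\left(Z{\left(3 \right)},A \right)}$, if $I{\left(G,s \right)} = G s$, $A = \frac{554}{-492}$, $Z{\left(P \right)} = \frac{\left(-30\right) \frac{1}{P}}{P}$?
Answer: $- \frac{1385}{369} \approx -3.7534$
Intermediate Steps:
$Z{\left(P \right)} = - \frac{30}{P^{2}}$
$A = - \frac{277}{246}$ ($A = 554 \left(- \frac{1}{492}\right) = - \frac{277}{246} \approx -1.126$)
$- I{\left(Z{\left(3 \right)},A \right)} = - \frac{- \frac{30}{9} \left(-277\right)}{246} = - \frac{\left(-30\right) \frac{1}{9} \left(-277\right)}{246} = - \frac{\left(-10\right) \left(-277\right)}{3 \cdot 246} = \left(-1\right) \frac{1385}{369} = - \frac{1385}{369}$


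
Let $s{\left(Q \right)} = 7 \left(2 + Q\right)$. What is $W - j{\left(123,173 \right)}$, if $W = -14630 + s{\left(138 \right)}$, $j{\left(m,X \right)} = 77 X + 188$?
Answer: $-27159$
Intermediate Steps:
$s{\left(Q \right)} = 14 + 7 Q$
$j{\left(m,X \right)} = 188 + 77 X$
$W = -13650$ ($W = -14630 + \left(14 + 7 \cdot 138\right) = -14630 + \left(14 + 966\right) = -14630 + 980 = -13650$)
$W - j{\left(123,173 \right)} = -13650 - \left(188 + 77 \cdot 173\right) = -13650 - \left(188 + 13321\right) = -13650 - 13509 = -27159$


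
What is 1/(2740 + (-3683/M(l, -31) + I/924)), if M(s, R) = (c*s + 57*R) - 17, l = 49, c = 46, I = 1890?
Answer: 2585/7067931 ≈ 0.00036574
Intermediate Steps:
M(s, R) = -17 + 46*s + 57*R (M(s, R) = (46*s + 57*R) - 17 = -17 + 46*s + 57*R)
1/(2740 + (-3683/M(l, -31) + I/924)) = 1/(2740 + (-3683/(-17 + 46*49 + 57*(-31)) + 1890/924)) = 1/(2740 + (-3683/(-17 + 2254 - 1767) + 1890*(1/924))) = 1/(2740 + (-3683/470 + 45/22)) = 1/(2740 - 14969/2585) = 1/(7067931/2585) = 2585/7067931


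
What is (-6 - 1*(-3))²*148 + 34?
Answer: 1366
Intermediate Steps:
(-6 - 1*(-3))²*148 + 34 = (-6 + 3)²*148 + 34 = (-3)²*148 + 34 = 9*148 + 34 = 1332 + 34 = 1366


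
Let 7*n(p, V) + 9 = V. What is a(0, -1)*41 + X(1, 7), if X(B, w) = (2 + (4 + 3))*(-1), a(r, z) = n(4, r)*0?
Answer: -9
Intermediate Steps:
n(p, V) = -9/7 + V/7
a(r, z) = 0 (a(r, z) = (-9/7 + r/7)*0 = 0)
X(B, w) = -9 (X(B, w) = (2 + 7)*(-1) = 9*(-1) = -9)
a(0, -1)*41 + X(1, 7) = 0*41 - 9 = 0 - 9 = -9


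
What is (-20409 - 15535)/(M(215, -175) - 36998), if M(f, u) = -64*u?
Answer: 17972/12899 ≈ 1.3933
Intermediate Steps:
(-20409 - 15535)/(M(215, -175) - 36998) = (-20409 - 15535)/(-64*(-175) - 36998) = -35944/(11200 - 36998) = -35944/(-25798) = -35944*(-1/25798) = 17972/12899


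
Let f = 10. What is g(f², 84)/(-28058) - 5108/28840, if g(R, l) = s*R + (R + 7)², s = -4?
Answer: -28873339/50574545 ≈ -0.57091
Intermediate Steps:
g(R, l) = (7 + R)² - 4*R (g(R, l) = -4*R + (R + 7)² = -4*R + (7 + R)² = (7 + R)² - 4*R)
g(f², 84)/(-28058) - 5108/28840 = ((7 + 10²)² - 4*10²)/(-28058) - 5108/28840 = ((7 + 100)² - 4*100)*(-1/28058) - 5108*1/28840 = (107² - 400)*(-1/28058) - 1277/7210 = (11449 - 400)*(-1/28058) - 1277/7210 = 11049*(-1/28058) - 1277/7210 = -11049/28058 - 1277/7210 = -28873339/50574545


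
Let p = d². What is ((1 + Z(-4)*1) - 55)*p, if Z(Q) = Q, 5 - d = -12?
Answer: -16762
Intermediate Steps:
d = 17 (d = 5 - 1*(-12) = 5 + 12 = 17)
p = 289 (p = 17² = 289)
((1 + Z(-4)*1) - 55)*p = ((1 - 4*1) - 55)*289 = ((1 - 4) - 55)*289 = (-3 - 55)*289 = -58*289 = -16762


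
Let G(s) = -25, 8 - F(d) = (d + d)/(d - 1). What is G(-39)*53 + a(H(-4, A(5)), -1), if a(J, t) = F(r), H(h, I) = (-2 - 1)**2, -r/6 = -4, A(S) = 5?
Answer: -30339/23 ≈ -1319.1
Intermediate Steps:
r = 24 (r = -6*(-4) = 24)
F(d) = 8 - 2*d/(-1 + d) (F(d) = 8 - (d + d)/(d - 1) = 8 - 2*d/(-1 + d))
H(h, I) = 9 (H(h, I) = (-3)**2 = 9)
a(J, t) = 136/23 (a(J, t) = 2*(-4 + 3*24)/(-1 + 24) = 2*(-4 + 72)/23 = 2*(1/23)*68 = 136/23)
G(-39)*53 + a(H(-4, A(5)), -1) = -25*53 + 136/23 = -1325 + 136/23 = -30339/23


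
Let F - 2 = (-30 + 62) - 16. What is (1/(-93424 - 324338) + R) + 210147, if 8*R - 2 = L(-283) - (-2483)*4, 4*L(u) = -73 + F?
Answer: 1412951503169/6684192 ≈ 2.1139e+5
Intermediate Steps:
F = 18 (F = 2 + ((-30 + 62) - 16) = 2 + (32 - 16) = 2 + 16 = 18)
L(u) = -55/4 (L(u) = (-73 + 18)/4 = (¼)*(-55) = -55/4)
R = 39681/32 (R = ¼ + (-55/4 - (-2483)*4)/8 = ¼ + (-55/4 - 1*(-9932))/8 = ¼ + (-55/4 + 9932)/8 = ¼ + (⅛)*(39673/4) = ¼ + 39673/32 = 39681/32 ≈ 1240.0)
(1/(-93424 - 324338) + R) + 210147 = (1/(-93424 - 324338) + 39681/32) + 210147 = (1/(-417762) + 39681/32) + 210147 = (-1/417762 + 39681/32) + 210147 = 8288606945/6684192 + 210147 = 1412951503169/6684192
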